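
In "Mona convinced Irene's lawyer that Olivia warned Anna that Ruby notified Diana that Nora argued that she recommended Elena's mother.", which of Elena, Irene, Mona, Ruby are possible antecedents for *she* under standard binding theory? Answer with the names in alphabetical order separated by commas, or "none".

Irene, Mona, Ruby

*she* is a pronoun; Principle B requires it to be free in its binding domain — the clause headed by 'recommended'.
— Elena: possessor inside the object DP of the clause headed by 'recommended'; is c-commanded by the pronoun; coreference would bind this R-expression — blocked (Principle C).
— Irene: possessor inside the object DP of the matrix clause; does not c-command the pronoun — Principle B does not apply; allowed.
— Mona: subject of the matrix clause; c-commands the pronoun but lies outside its binding domain — allowed.
— Ruby: subject of the clause headed by 'notified'; c-commands the pronoun but lies outside its binding domain — allowed.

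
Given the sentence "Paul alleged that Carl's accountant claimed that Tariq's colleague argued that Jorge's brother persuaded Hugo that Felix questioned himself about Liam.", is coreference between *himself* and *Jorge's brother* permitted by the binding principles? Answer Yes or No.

No

*himself* is a reflexive; Principle A requires it to be bound within its binding domain — the clause headed by 'questioned'.
— Jorge's brother: subject of the clause headed by 'persuaded'; c-commands the reflexive but lies outside its binding domain — cannot bind it (Principle A).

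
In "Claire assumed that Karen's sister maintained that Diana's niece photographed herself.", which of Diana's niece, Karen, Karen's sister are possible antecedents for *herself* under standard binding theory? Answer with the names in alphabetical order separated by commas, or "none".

*herself* is a reflexive; Principle A requires it to be bound within its binding domain — the clause headed by 'photographed'.
— Diana's niece: subject of the clause headed by 'photographed'; c-commands the reflexive within its binding domain — allowed (Principle A).
— Karen: possessor inside the subject DP of the clause headed by 'maintained'; does not c-command the reflexive — cannot bind it (Principle A).
— Karen's sister: subject of the clause headed by 'maintained'; c-commands the reflexive but lies outside its binding domain — cannot bind it (Principle A).

Diana's niece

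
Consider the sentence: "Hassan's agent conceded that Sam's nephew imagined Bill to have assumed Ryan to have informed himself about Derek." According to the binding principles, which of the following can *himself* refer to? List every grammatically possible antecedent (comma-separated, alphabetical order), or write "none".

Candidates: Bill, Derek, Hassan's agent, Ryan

Ryan

*himself* is a reflexive; Principle A requires it to be bound within its binding domain — the clause headed by 'informed'.
— Bill: subject of the clause headed by 'assumed'; c-commands the reflexive but lies outside its binding domain — cannot bind it (Principle A).
— Derek: second object of the clause headed by 'informed'; does not c-command the reflexive — cannot bind it (Principle A).
— Hassan's agent: subject of the matrix clause; c-commands the reflexive but lies outside its binding domain — cannot bind it (Principle A).
— Ryan: subject of the clause headed by 'informed'; c-commands the reflexive within its binding domain — allowed (Principle A).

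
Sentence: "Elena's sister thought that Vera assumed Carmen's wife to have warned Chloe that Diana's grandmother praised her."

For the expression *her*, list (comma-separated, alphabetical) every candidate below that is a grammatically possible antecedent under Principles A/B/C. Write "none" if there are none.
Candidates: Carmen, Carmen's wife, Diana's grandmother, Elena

Carmen, Carmen's wife, Elena

*her* is a pronoun; Principle B requires it to be free in its binding domain — the clause headed by 'praised'.
— Carmen: possessor inside the subject DP of the clause headed by 'warned'; does not c-command the pronoun — Principle B does not apply; allowed.
— Carmen's wife: subject of the clause headed by 'warned'; c-commands the pronoun but lies outside its binding domain — allowed.
— Diana's grandmother: subject of the clause headed by 'praised'; c-commands the pronoun within its binding domain — blocked (Principle B).
— Elena: possessor inside the subject DP of the matrix clause; does not c-command the pronoun — Principle B does not apply; allowed.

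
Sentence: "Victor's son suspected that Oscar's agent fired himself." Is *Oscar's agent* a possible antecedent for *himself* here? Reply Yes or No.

*himself* is a reflexive; Principle A requires it to be bound within its binding domain — the clause headed by 'fired'.
— Oscar's agent: subject of the clause headed by 'fired'; c-commands the reflexive within its binding domain — allowed (Principle A).

Yes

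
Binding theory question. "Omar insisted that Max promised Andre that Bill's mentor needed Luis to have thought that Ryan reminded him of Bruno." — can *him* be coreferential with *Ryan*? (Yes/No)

No

*him* is a pronoun; Principle B requires it to be free in its binding domain — the clause headed by 'reminded'.
— Ryan: subject of the clause headed by 'reminded'; c-commands the pronoun within its binding domain — blocked (Principle B).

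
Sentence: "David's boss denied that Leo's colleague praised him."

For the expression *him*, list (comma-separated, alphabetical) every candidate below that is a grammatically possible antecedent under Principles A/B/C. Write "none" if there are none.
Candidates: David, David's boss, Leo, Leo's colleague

*him* is a pronoun; Principle B requires it to be free in its binding domain — the clause headed by 'praised'.
— David: possessor inside the subject DP of the matrix clause; does not c-command the pronoun — Principle B does not apply; allowed.
— David's boss: subject of the matrix clause; c-commands the pronoun but lies outside its binding domain — allowed.
— Leo: possessor inside the subject DP of the clause headed by 'praised'; does not c-command the pronoun — Principle B does not apply; allowed.
— Leo's colleague: subject of the clause headed by 'praised'; c-commands the pronoun within its binding domain — blocked (Principle B).

David, David's boss, Leo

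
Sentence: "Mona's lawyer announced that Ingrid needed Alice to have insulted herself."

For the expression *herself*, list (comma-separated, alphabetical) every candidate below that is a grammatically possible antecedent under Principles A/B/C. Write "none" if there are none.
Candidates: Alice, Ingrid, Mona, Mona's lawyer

Alice

*herself* is a reflexive; Principle A requires it to be bound within its binding domain — the clause headed by 'insulted'.
— Alice: subject of the clause headed by 'insulted'; c-commands the reflexive within its binding domain — allowed (Principle A).
— Ingrid: subject of the clause headed by 'needed'; c-commands the reflexive but lies outside its binding domain — cannot bind it (Principle A).
— Mona: possessor inside the subject DP of the matrix clause; does not c-command the reflexive — cannot bind it (Principle A).
— Mona's lawyer: subject of the matrix clause; c-commands the reflexive but lies outside its binding domain — cannot bind it (Principle A).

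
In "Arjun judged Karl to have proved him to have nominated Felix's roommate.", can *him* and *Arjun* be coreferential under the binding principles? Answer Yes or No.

Yes

*Arjun* is an R-expression; Principle C requires it to be free (not bound by any c-commanding expression).
— him: subject of the clause headed by 'nominated'; the pronoun does not c-command the R-expression — coreference allowed.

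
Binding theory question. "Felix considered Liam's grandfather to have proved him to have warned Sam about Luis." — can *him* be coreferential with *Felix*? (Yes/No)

Yes

*him* is a pronoun; Principle B requires it to be free in its binding domain — the clause headed by 'proved'.
— Felix: subject of the matrix clause; c-commands the pronoun but lies outside its binding domain — allowed.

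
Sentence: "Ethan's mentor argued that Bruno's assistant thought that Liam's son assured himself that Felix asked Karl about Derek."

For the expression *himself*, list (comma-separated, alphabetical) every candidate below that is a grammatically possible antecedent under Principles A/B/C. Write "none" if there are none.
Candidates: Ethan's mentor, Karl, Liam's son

*himself* is a reflexive; Principle A requires it to be bound within its binding domain — the clause headed by 'assured'.
— Ethan's mentor: subject of the matrix clause; c-commands the reflexive but lies outside its binding domain — cannot bind it (Principle A).
— Karl: object of the clause headed by 'asked'; does not c-command the reflexive — cannot bind it (Principle A).
— Liam's son: subject of the clause headed by 'assured'; c-commands the reflexive within its binding domain — allowed (Principle A).

Liam's son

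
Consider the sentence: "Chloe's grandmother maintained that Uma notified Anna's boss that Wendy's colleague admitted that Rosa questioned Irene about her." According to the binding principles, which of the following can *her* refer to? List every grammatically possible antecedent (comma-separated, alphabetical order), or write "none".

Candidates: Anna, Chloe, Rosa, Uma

*her* is a pronoun; Principle B requires it to be free in its binding domain — the clause headed by 'questioned'.
— Anna: possessor inside the object DP of the clause headed by 'notified'; does not c-command the pronoun — Principle B does not apply; allowed.
— Chloe: possessor inside the subject DP of the matrix clause; does not c-command the pronoun — Principle B does not apply; allowed.
— Rosa: subject of the clause headed by 'questioned'; c-commands the pronoun within its binding domain — blocked (Principle B).
— Uma: subject of the clause headed by 'notified'; c-commands the pronoun but lies outside its binding domain — allowed.

Anna, Chloe, Uma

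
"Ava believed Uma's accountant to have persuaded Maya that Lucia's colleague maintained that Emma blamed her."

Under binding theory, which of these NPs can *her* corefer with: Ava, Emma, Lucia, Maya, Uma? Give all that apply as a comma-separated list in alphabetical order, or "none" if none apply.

Ava, Lucia, Maya, Uma

*her* is a pronoun; Principle B requires it to be free in its binding domain — the clause headed by 'blamed'.
— Ava: subject of the matrix clause; c-commands the pronoun but lies outside its binding domain — allowed.
— Emma: subject of the clause headed by 'blamed'; c-commands the pronoun within its binding domain — blocked (Principle B).
— Lucia: possessor inside the subject DP of the clause headed by 'maintained'; does not c-command the pronoun — Principle B does not apply; allowed.
— Maya: object of the clause headed by 'persuaded'; c-commands the pronoun but lies outside its binding domain — allowed.
— Uma: possessor inside the subject DP of the clause headed by 'persuaded'; does not c-command the pronoun — Principle B does not apply; allowed.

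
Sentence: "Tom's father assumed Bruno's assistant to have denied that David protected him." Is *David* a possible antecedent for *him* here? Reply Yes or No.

*him* is a pronoun; Principle B requires it to be free in its binding domain — the clause headed by 'protected'.
— David: subject of the clause headed by 'protected'; c-commands the pronoun within its binding domain — blocked (Principle B).

No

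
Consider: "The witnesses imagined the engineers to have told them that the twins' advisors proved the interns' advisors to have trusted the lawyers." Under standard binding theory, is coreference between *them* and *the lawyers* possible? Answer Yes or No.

No

*the lawyers* is an R-expression; Principle C requires it to be free (not bound by any c-commanding expression).
— them: object of the clause headed by 'told'; the pronoun c-commands the R-expression — coreference blocked (Principle C).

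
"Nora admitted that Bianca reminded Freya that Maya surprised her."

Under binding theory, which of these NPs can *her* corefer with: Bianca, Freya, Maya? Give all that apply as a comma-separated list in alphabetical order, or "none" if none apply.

Bianca, Freya

*her* is a pronoun; Principle B requires it to be free in its binding domain — the clause headed by 'surprised'.
— Bianca: subject of the clause headed by 'reminded'; c-commands the pronoun but lies outside its binding domain — allowed.
— Freya: object of the clause headed by 'reminded'; c-commands the pronoun but lies outside its binding domain — allowed.
— Maya: subject of the clause headed by 'surprised'; c-commands the pronoun within its binding domain — blocked (Principle B).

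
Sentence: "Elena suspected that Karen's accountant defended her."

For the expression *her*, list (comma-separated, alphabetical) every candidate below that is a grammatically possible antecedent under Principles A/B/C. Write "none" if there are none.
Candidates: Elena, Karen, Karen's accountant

Elena, Karen

*her* is a pronoun; Principle B requires it to be free in its binding domain — the clause headed by 'defended'.
— Elena: subject of the matrix clause; c-commands the pronoun but lies outside its binding domain — allowed.
— Karen: possessor inside the subject DP of the clause headed by 'defended'; does not c-command the pronoun — Principle B does not apply; allowed.
— Karen's accountant: subject of the clause headed by 'defended'; c-commands the pronoun within its binding domain — blocked (Principle B).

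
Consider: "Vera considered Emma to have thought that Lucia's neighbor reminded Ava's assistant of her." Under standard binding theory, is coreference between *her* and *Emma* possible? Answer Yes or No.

Yes

*Emma* is an R-expression; Principle C requires it to be free (not bound by any c-commanding expression).
— her: second object of the clause headed by 'reminded'; the pronoun does not c-command the R-expression — coreference allowed.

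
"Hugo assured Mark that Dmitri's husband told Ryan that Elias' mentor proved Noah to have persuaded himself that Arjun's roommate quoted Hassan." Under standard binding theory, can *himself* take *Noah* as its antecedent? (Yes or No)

*himself* is a reflexive; Principle A requires it to be bound within its binding domain — the clause headed by 'persuaded'.
— Noah: subject of the clause headed by 'persuaded'; c-commands the reflexive within its binding domain — allowed (Principle A).

Yes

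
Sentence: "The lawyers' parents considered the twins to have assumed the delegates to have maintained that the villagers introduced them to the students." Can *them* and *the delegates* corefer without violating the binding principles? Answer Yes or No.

*the delegates* is an R-expression; Principle C requires it to be free (not bound by any c-commanding expression).
— them: object of the clause headed by 'introduced'; the pronoun does not c-command the R-expression — coreference allowed.

Yes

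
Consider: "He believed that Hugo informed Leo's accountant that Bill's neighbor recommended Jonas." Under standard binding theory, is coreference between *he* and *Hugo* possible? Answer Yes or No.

*Hugo* is an R-expression; Principle C requires it to be free (not bound by any c-commanding expression).
— he: subject of the matrix clause; the pronoun c-commands the R-expression — coreference blocked (Principle C).

No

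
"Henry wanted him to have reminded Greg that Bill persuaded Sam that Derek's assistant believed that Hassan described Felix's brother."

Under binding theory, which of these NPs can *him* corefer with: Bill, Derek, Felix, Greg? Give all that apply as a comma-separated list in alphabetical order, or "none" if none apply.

*him* is a pronoun; Principle B requires it to be free in its binding domain — the matrix clause.
— Bill: subject of the clause headed by 'persuaded'; is c-commanded by the pronoun; coreference would bind this R-expression — blocked (Principle C).
— Derek: possessor inside the subject DP of the clause headed by 'believed'; is c-commanded by the pronoun; coreference would bind this R-expression — blocked (Principle C).
— Felix: possessor inside the object DP of the clause headed by 'described'; is c-commanded by the pronoun; coreference would bind this R-expression — blocked (Principle C).
— Greg: object of the clause headed by 'reminded'; is c-commanded by the pronoun; coreference would bind this R-expression — blocked (Principle C).

none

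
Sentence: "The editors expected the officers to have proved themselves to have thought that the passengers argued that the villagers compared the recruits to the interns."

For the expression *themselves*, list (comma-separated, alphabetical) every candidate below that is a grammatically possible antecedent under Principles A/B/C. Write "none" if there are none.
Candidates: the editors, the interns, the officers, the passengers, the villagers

the officers

*themselves* is a reflexive; Principle A requires it to be bound within its binding domain — the clause headed by 'proved'.
— the editors: subject of the matrix clause; c-commands the reflexive but lies outside its binding domain — cannot bind it (Principle A).
— the interns: second object of the clause headed by 'compared'; does not c-command the reflexive — cannot bind it (Principle A).
— the officers: subject of the clause headed by 'proved'; c-commands the reflexive within its binding domain — allowed (Principle A).
— the passengers: subject of the clause headed by 'argued'; does not c-command the reflexive — cannot bind it (Principle A).
— the villagers: subject of the clause headed by 'compared'; does not c-command the reflexive — cannot bind it (Principle A).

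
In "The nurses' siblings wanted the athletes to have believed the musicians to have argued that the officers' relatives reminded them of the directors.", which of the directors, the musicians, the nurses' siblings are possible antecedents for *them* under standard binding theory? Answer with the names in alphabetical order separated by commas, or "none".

the musicians, the nurses' siblings

*them* is a pronoun; Principle B requires it to be free in its binding domain — the clause headed by 'reminded'.
— the directors: second object of the clause headed by 'reminded'; is c-commanded by the pronoun; coreference would bind this R-expression — blocked (Principle C).
— the musicians: subject of the clause headed by 'argued'; c-commands the pronoun but lies outside its binding domain — allowed.
— the nurses' siblings: subject of the matrix clause; c-commands the pronoun but lies outside its binding domain — allowed.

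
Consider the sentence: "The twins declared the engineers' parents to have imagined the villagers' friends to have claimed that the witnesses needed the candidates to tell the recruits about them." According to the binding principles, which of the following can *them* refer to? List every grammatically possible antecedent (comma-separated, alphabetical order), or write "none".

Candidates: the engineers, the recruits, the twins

*them* is a pronoun; Principle B requires it to be free in its binding domain — the clause headed by 'tell'.
— the engineers: possessor inside the subject DP of the clause headed by 'imagined'; does not c-command the pronoun — Principle B does not apply; allowed.
— the recruits: object of the clause headed by 'tell'; c-commands the pronoun within its binding domain — blocked (Principle B).
— the twins: subject of the matrix clause; c-commands the pronoun but lies outside its binding domain — allowed.

the engineers, the twins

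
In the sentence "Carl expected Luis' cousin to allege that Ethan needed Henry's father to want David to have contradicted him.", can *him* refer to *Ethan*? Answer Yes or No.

Yes

*him* is a pronoun; Principle B requires it to be free in its binding domain — the clause headed by 'contradicted'.
— Ethan: subject of the clause headed by 'needed'; c-commands the pronoun but lies outside its binding domain — allowed.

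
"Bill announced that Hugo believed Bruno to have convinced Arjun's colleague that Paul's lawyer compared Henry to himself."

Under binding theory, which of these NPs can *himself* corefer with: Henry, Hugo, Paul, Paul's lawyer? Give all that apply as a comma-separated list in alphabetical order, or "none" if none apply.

Henry, Paul's lawyer

*himself* is a reflexive; Principle A requires it to be bound within its binding domain — the clause headed by 'compared'.
— Henry: object of the clause headed by 'compared'; c-commands the reflexive within its binding domain — allowed (Principle A).
— Hugo: subject of the clause headed by 'believed'; c-commands the reflexive but lies outside its binding domain — cannot bind it (Principle A).
— Paul: possessor inside the subject DP of the clause headed by 'compared'; does not c-command the reflexive — cannot bind it (Principle A).
— Paul's lawyer: subject of the clause headed by 'compared'; c-commands the reflexive within its binding domain — allowed (Principle A).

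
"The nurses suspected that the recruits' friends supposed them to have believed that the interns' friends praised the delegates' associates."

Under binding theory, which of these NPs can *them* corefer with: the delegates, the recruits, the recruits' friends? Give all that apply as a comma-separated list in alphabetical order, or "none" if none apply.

*them* is a pronoun; Principle B requires it to be free in its binding domain — the clause headed by 'supposed'.
— the delegates: possessor inside the object DP of the clause headed by 'praised'; is c-commanded by the pronoun; coreference would bind this R-expression — blocked (Principle C).
— the recruits: possessor inside the subject DP of the clause headed by 'supposed'; does not c-command the pronoun — Principle B does not apply; allowed.
— the recruits' friends: subject of the clause headed by 'supposed'; c-commands the pronoun within its binding domain — blocked (Principle B).

the recruits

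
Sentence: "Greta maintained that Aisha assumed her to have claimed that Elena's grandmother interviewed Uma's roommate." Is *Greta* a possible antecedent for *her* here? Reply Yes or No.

Yes

*her* is a pronoun; Principle B requires it to be free in its binding domain — the clause headed by 'assumed'.
— Greta: subject of the matrix clause; c-commands the pronoun but lies outside its binding domain — allowed.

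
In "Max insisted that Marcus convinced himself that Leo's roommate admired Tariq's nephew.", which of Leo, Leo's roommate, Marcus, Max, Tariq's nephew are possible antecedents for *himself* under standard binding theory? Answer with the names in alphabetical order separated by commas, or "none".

Marcus

*himself* is a reflexive; Principle A requires it to be bound within its binding domain — the clause headed by 'convinced'.
— Leo: possessor inside the subject DP of the clause headed by 'admired'; does not c-command the reflexive — cannot bind it (Principle A).
— Leo's roommate: subject of the clause headed by 'admired'; does not c-command the reflexive — cannot bind it (Principle A).
— Marcus: subject of the clause headed by 'convinced'; c-commands the reflexive within its binding domain — allowed (Principle A).
— Max: subject of the matrix clause; c-commands the reflexive but lies outside its binding domain — cannot bind it (Principle A).
— Tariq's nephew: object of the clause headed by 'admired'; does not c-command the reflexive — cannot bind it (Principle A).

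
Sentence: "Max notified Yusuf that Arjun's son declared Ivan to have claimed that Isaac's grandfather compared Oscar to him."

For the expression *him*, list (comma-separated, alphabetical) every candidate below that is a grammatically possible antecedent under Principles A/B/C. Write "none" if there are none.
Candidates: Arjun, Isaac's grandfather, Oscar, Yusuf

*him* is a pronoun; Principle B requires it to be free in its binding domain — the clause headed by 'compared'.
— Arjun: possessor inside the subject DP of the clause headed by 'declared'; does not c-command the pronoun — Principle B does not apply; allowed.
— Isaac's grandfather: subject of the clause headed by 'compared'; c-commands the pronoun within its binding domain — blocked (Principle B).
— Oscar: object of the clause headed by 'compared'; c-commands the pronoun within its binding domain — blocked (Principle B).
— Yusuf: object of the matrix clause; c-commands the pronoun but lies outside its binding domain — allowed.

Arjun, Yusuf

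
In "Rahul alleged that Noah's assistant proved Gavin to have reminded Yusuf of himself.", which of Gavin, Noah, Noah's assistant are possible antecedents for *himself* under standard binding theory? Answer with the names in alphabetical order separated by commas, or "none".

Gavin

*himself* is a reflexive; Principle A requires it to be bound within its binding domain — the clause headed by 'reminded'.
— Gavin: subject of the clause headed by 'reminded'; c-commands the reflexive within its binding domain — allowed (Principle A).
— Noah: possessor inside the subject DP of the clause headed by 'proved'; does not c-command the reflexive — cannot bind it (Principle A).
— Noah's assistant: subject of the clause headed by 'proved'; c-commands the reflexive but lies outside its binding domain — cannot bind it (Principle A).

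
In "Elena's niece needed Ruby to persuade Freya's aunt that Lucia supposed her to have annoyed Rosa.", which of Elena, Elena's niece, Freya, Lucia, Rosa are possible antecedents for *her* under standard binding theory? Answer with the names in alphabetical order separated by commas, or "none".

*her* is a pronoun; Principle B requires it to be free in its binding domain — the clause headed by 'supposed'.
— Elena: possessor inside the subject DP of the matrix clause; does not c-command the pronoun — Principle B does not apply; allowed.
— Elena's niece: subject of the matrix clause; c-commands the pronoun but lies outside its binding domain — allowed.
— Freya: possessor inside the object DP of the clause headed by 'persuade'; does not c-command the pronoun — Principle B does not apply; allowed.
— Lucia: subject of the clause headed by 'supposed'; c-commands the pronoun within its binding domain — blocked (Principle B).
— Rosa: object of the clause headed by 'annoyed'; is c-commanded by the pronoun; coreference would bind this R-expression — blocked (Principle C).

Elena, Elena's niece, Freya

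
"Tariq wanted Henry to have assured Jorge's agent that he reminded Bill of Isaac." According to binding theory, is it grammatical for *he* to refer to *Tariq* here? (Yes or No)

*Tariq* is an R-expression; Principle C requires it to be free (not bound by any c-commanding expression).
— he: subject of the clause headed by 'reminded'; the pronoun does not c-command the R-expression — coreference allowed.

Yes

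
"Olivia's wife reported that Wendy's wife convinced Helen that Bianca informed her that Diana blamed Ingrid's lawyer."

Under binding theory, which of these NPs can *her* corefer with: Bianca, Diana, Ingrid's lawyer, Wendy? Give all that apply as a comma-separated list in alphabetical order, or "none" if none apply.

*her* is a pronoun; Principle B requires it to be free in its binding domain — the clause headed by 'informed'.
— Bianca: subject of the clause headed by 'informed'; c-commands the pronoun within its binding domain — blocked (Principle B).
— Diana: subject of the clause headed by 'blamed'; is c-commanded by the pronoun; coreference would bind this R-expression — blocked (Principle C).
— Ingrid's lawyer: object of the clause headed by 'blamed'; is c-commanded by the pronoun; coreference would bind this R-expression — blocked (Principle C).
— Wendy: possessor inside the subject DP of the clause headed by 'convinced'; does not c-command the pronoun — Principle B does not apply; allowed.

Wendy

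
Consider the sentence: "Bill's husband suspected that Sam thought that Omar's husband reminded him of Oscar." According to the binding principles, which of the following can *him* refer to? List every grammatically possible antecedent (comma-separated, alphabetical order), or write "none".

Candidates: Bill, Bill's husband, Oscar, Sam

Bill, Bill's husband, Sam

*him* is a pronoun; Principle B requires it to be free in its binding domain — the clause headed by 'reminded'.
— Bill: possessor inside the subject DP of the matrix clause; does not c-command the pronoun — Principle B does not apply; allowed.
— Bill's husband: subject of the matrix clause; c-commands the pronoun but lies outside its binding domain — allowed.
— Oscar: second object of the clause headed by 'reminded'; is c-commanded by the pronoun; coreference would bind this R-expression — blocked (Principle C).
— Sam: subject of the clause headed by 'thought'; c-commands the pronoun but lies outside its binding domain — allowed.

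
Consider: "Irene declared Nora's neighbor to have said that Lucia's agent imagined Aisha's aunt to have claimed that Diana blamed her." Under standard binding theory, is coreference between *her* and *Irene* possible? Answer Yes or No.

*Irene* is an R-expression; Principle C requires it to be free (not bound by any c-commanding expression).
— her: object of the clause headed by 'blamed'; the pronoun does not c-command the R-expression — coreference allowed.

Yes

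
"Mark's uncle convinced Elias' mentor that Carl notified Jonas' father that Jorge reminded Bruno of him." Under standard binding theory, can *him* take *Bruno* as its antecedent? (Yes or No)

*him* is a pronoun; Principle B requires it to be free in its binding domain — the clause headed by 'reminded'.
— Bruno: object of the clause headed by 'reminded'; c-commands the pronoun within its binding domain — blocked (Principle B).

No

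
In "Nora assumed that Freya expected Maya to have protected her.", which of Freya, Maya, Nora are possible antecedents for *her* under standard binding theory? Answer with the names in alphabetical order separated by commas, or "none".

Freya, Nora

*her* is a pronoun; Principle B requires it to be free in its binding domain — the clause headed by 'protected'.
— Freya: subject of the clause headed by 'expected'; c-commands the pronoun but lies outside its binding domain — allowed.
— Maya: subject of the clause headed by 'protected'; c-commands the pronoun within its binding domain — blocked (Principle B).
— Nora: subject of the matrix clause; c-commands the pronoun but lies outside its binding domain — allowed.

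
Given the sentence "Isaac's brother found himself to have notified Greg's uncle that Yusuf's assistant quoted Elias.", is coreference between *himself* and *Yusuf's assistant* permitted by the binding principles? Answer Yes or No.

*himself* is a reflexive; Principle A requires it to be bound within its binding domain — the matrix clause.
— Yusuf's assistant: subject of the clause headed by 'quoted'; does not c-command the reflexive — cannot bind it (Principle A).

No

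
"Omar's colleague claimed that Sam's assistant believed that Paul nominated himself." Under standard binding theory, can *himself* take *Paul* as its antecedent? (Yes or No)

Yes

*himself* is a reflexive; Principle A requires it to be bound within its binding domain — the clause headed by 'nominated'.
— Paul: subject of the clause headed by 'nominated'; c-commands the reflexive within its binding domain — allowed (Principle A).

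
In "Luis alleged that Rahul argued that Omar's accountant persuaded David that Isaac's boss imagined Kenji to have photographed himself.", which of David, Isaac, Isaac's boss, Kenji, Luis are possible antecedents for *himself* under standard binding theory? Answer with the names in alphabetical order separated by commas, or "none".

*himself* is a reflexive; Principle A requires it to be bound within its binding domain — the clause headed by 'photographed'.
— David: object of the clause headed by 'persuaded'; c-commands the reflexive but lies outside its binding domain — cannot bind it (Principle A).
— Isaac: possessor inside the subject DP of the clause headed by 'imagined'; does not c-command the reflexive — cannot bind it (Principle A).
— Isaac's boss: subject of the clause headed by 'imagined'; c-commands the reflexive but lies outside its binding domain — cannot bind it (Principle A).
— Kenji: subject of the clause headed by 'photographed'; c-commands the reflexive within its binding domain — allowed (Principle A).
— Luis: subject of the matrix clause; c-commands the reflexive but lies outside its binding domain — cannot bind it (Principle A).

Kenji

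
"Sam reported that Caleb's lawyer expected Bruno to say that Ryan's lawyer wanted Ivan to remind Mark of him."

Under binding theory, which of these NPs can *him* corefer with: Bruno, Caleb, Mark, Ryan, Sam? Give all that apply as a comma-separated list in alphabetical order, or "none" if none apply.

*him* is a pronoun; Principle B requires it to be free in its binding domain — the clause headed by 'remind'.
— Bruno: subject of the clause headed by 'say'; c-commands the pronoun but lies outside its binding domain — allowed.
— Caleb: possessor inside the subject DP of the clause headed by 'expected'; does not c-command the pronoun — Principle B does not apply; allowed.
— Mark: object of the clause headed by 'remind'; c-commands the pronoun within its binding domain — blocked (Principle B).
— Ryan: possessor inside the subject DP of the clause headed by 'wanted'; does not c-command the pronoun — Principle B does not apply; allowed.
— Sam: subject of the matrix clause; c-commands the pronoun but lies outside its binding domain — allowed.

Bruno, Caleb, Ryan, Sam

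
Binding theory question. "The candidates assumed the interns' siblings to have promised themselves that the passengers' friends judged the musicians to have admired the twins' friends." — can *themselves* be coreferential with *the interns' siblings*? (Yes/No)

Yes

*themselves* is a reflexive; Principle A requires it to be bound within its binding domain — the clause headed by 'promised'.
— the interns' siblings: subject of the clause headed by 'promised'; c-commands the reflexive within its binding domain — allowed (Principle A).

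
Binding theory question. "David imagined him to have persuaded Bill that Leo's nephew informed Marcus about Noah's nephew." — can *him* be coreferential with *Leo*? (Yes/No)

No

*him* is a pronoun; Principle B requires it to be free in its binding domain — the matrix clause.
— Leo: possessor inside the subject DP of the clause headed by 'informed'; is c-commanded by the pronoun; coreference would bind this R-expression — blocked (Principle C).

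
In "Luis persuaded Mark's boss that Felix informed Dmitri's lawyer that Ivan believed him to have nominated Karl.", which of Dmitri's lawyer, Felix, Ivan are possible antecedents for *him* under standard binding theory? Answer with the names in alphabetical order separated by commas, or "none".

*him* is a pronoun; Principle B requires it to be free in its binding domain — the clause headed by 'believed'.
— Dmitri's lawyer: object of the clause headed by 'informed'; c-commands the pronoun but lies outside its binding domain — allowed.
— Felix: subject of the clause headed by 'informed'; c-commands the pronoun but lies outside its binding domain — allowed.
— Ivan: subject of the clause headed by 'believed'; c-commands the pronoun within its binding domain — blocked (Principle B).

Dmitri's lawyer, Felix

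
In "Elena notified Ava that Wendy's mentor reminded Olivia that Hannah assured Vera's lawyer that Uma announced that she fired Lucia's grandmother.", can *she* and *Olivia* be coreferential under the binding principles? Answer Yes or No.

*Olivia* is an R-expression; Principle C requires it to be free (not bound by any c-commanding expression).
— she: subject of the clause headed by 'fired'; the pronoun does not c-command the R-expression — coreference allowed.

Yes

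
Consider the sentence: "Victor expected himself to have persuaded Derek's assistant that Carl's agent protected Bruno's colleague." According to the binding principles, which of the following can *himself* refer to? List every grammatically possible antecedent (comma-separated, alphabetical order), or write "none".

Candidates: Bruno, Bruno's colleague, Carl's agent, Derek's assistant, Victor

Victor

*himself* is a reflexive; Principle A requires it to be bound within its binding domain — the matrix clause.
— Bruno: possessor inside the object DP of the clause headed by 'protected'; does not c-command the reflexive — cannot bind it (Principle A).
— Bruno's colleague: object of the clause headed by 'protected'; does not c-command the reflexive — cannot bind it (Principle A).
— Carl's agent: subject of the clause headed by 'protected'; does not c-command the reflexive — cannot bind it (Principle A).
— Derek's assistant: object of the clause headed by 'persuaded'; does not c-command the reflexive — cannot bind it (Principle A).
— Victor: subject of the matrix clause; c-commands the reflexive within its binding domain — allowed (Principle A).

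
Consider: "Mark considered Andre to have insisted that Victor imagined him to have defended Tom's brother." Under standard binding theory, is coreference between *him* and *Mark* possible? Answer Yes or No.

Yes

*Mark* is an R-expression; Principle C requires it to be free (not bound by any c-commanding expression).
— him: subject of the clause headed by 'defended'; the pronoun does not c-command the R-expression — coreference allowed.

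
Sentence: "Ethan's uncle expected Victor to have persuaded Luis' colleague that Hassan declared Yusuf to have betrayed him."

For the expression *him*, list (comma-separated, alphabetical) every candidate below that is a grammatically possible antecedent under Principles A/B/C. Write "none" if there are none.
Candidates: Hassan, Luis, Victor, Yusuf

Hassan, Luis, Victor

*him* is a pronoun; Principle B requires it to be free in its binding domain — the clause headed by 'betrayed'.
— Hassan: subject of the clause headed by 'declared'; c-commands the pronoun but lies outside its binding domain — allowed.
— Luis: possessor inside the object DP of the clause headed by 'persuaded'; does not c-command the pronoun — Principle B does not apply; allowed.
— Victor: subject of the clause headed by 'persuaded'; c-commands the pronoun but lies outside its binding domain — allowed.
— Yusuf: subject of the clause headed by 'betrayed'; c-commands the pronoun within its binding domain — blocked (Principle B).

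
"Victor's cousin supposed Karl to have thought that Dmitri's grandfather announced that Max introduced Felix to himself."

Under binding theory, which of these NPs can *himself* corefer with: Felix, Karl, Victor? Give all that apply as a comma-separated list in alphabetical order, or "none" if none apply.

*himself* is a reflexive; Principle A requires it to be bound within its binding domain — the clause headed by 'introduced'.
— Felix: object of the clause headed by 'introduced'; c-commands the reflexive within its binding domain — allowed (Principle A).
— Karl: subject of the clause headed by 'thought'; c-commands the reflexive but lies outside its binding domain — cannot bind it (Principle A).
— Victor: possessor inside the subject DP of the matrix clause; does not c-command the reflexive — cannot bind it (Principle A).

Felix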